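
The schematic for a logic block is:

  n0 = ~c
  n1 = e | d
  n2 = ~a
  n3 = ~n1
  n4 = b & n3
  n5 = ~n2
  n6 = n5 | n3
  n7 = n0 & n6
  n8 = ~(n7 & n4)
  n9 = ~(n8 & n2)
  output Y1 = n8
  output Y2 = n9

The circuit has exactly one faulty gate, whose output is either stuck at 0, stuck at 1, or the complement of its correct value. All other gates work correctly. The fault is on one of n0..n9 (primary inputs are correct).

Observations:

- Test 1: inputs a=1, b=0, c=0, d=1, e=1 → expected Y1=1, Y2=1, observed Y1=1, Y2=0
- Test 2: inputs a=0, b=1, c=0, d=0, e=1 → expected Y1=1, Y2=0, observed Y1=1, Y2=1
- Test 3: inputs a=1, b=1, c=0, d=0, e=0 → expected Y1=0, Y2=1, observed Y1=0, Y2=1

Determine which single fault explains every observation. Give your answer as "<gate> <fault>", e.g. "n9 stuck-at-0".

n2 inverted output

Fault-free values for test 1 (a=1, b=0, c=0, d=1, e=1): n0=1, n1=1, n2=0, n3=0, n4=0, n5=1, n6=1, n7=1, n8=1, n9=1, giving Y1=1, Y2=1. Observed Y1=1, Y2=0.
Test 1: faults giving observed Y1=1, Y2=0 are {n2 stuck-at-1, n2 inverted output, n9 stuck-at-0, n9 inverted output}.
Test 2 (a=0, b=1, c=0, d=0, e=1): fault-free n0=1, n1=1, n2=1, n3=0, n4=0, n5=0, n6=0, n7=0, n8=1, n9=0 → Y1=1, Y2=0; observed Y1=1, Y2=1. Eliminates n2 stuck-at-1, n9 stuck-at-0.
Test 3 (a=1, b=1, c=0, d=0, e=0): fault-free n0=1, n1=0, n2=0, n3=1, n4=1, n5=1, n6=1, n7=1, n8=0, n9=1 → Y1=0, Y2=1; observed Y1=0, Y2=1. Eliminates n9 inverted output.
Only n2 inverted output is consistent with every test.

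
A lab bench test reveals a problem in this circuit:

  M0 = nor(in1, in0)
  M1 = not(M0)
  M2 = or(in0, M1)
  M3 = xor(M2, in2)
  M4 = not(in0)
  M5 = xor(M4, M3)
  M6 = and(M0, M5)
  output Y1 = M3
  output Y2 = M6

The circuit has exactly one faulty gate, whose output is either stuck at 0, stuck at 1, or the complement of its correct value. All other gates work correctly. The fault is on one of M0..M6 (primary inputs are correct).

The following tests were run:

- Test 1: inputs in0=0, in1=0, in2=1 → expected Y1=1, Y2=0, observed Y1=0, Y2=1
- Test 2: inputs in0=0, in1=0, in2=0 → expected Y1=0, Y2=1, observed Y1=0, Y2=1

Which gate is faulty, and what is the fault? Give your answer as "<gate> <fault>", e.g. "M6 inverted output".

Fault-free values for test 1 (in0=0, in1=0, in2=1): M0=1, M1=0, M2=0, M3=1, M4=1, M5=0, M6=0, giving Y1=1, Y2=0. Observed Y1=0, Y2=1.
Test 1: faults giving observed Y1=0, Y2=1 are {M1 stuck-at-1, M1 inverted output, M2 stuck-at-1, M2 inverted output, M3 stuck-at-0, M3 inverted output}.
Test 2 (in0=0, in1=0, in2=0): fault-free M0=1, M1=0, M2=0, M3=0, M4=1, M5=1, M6=1 → Y1=0, Y2=1; observed Y1=0, Y2=1. Eliminates M1 stuck-at-1, M1 inverted output, M2 stuck-at-1, M2 inverted output, M3 inverted output.
Only M3 stuck-at-0 is consistent with every test.

M3 stuck-at-0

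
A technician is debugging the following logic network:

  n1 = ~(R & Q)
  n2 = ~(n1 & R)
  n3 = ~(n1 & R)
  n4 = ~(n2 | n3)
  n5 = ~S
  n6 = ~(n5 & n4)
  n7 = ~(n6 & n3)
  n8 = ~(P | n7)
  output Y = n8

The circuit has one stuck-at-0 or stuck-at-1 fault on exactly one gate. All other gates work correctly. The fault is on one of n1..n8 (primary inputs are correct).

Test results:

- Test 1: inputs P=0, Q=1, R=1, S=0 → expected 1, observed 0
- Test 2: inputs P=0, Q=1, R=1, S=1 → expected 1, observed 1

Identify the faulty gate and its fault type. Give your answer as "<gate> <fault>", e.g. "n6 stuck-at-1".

Fault-free values for test 1 (P=0, Q=1, R=1, S=0): n1=0, n2=1, n3=1, n4=0, n5=1, n6=1, n7=0, n8=1, giving Y=1. Observed 0.
Test 1: faults giving observed 0 are {n1 stuck-at-1, n3 stuck-at-0, n4 stuck-at-1, n6 stuck-at-0, n7 stuck-at-1, n8 stuck-at-0}.
Test 2 (P=0, Q=1, R=1, S=1): fault-free n1=0, n2=1, n3=1, n4=0, n5=0, n6=1, n7=0, n8=1 → 1; observed 1. Eliminates n1 stuck-at-1, n3 stuck-at-0, n6 stuck-at-0, n7 stuck-at-1, n8 stuck-at-0.
Only n4 stuck-at-1 is consistent with every test.

n4 stuck-at-1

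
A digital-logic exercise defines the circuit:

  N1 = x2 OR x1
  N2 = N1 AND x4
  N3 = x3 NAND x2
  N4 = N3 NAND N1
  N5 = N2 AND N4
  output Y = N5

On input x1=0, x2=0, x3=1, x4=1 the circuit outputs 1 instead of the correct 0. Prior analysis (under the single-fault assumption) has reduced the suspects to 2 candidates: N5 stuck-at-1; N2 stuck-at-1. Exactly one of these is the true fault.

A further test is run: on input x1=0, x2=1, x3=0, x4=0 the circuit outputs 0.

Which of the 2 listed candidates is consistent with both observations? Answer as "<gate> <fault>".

N2 stuck-at-1

Evaluate each candidate on input x1=0, x2=1, x3=0, x4=0:
  N5 stuck-at-1: N1=1, N2=0, N3=1, N4=0, N5=1 [stuck-at-1] → 1 — eliminated
  N2 stuck-at-1: N1=1, N2=1 [stuck-at-1], N3=1, N4=0, N5=0 → 0 — matches
Only N2 stuck-at-1 reproduces the observed 0.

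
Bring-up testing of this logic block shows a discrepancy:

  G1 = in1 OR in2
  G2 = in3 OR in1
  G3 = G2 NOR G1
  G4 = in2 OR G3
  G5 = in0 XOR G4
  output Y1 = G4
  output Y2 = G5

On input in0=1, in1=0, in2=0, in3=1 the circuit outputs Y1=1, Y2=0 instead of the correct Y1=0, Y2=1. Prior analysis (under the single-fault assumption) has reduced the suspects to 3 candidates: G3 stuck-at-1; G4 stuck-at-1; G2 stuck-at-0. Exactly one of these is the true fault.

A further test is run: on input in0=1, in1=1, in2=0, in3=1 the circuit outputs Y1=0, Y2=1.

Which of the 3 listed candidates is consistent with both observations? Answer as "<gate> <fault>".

G2 stuck-at-0

Evaluate each candidate on input in0=1, in1=1, in2=0, in3=1:
  G3 stuck-at-1: G1=1, G2=1, G3=1 [stuck-at-1], G4=1, G5=0 → Y1=1, Y2=0 — eliminated
  G4 stuck-at-1: G1=1, G2=1, G3=0, G4=1 [stuck-at-1], G5=0 → Y1=1, Y2=0 — eliminated
  G2 stuck-at-0: G1=1, G2=0 [stuck-at-0], G3=0, G4=0, G5=1 → Y1=0, Y2=1 — matches
Only G2 stuck-at-0 reproduces the observed Y1=0, Y2=1.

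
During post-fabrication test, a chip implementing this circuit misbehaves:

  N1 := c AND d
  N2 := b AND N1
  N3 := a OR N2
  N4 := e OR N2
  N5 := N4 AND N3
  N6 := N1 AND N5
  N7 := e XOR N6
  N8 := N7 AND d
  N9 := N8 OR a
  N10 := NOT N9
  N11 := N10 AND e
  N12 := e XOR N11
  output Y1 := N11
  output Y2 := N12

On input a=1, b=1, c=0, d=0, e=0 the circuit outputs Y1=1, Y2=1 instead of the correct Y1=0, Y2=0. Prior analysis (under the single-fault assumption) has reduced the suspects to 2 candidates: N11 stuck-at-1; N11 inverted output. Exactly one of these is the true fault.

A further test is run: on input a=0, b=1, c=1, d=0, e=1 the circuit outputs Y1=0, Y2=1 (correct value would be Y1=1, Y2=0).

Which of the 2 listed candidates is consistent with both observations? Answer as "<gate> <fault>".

N11 inverted output

Evaluate each candidate on input a=0, b=1, c=1, d=0, e=1:
  N11 stuck-at-1: N1=0, N2=0, N3=0, N4=1, N5=0, N6=0, N7=1, N8=0, N9=0, N10=1, N11=1 [stuck-at-1], N12=0 → Y1=1, Y2=0 — eliminated
  N11 inverted output: N1=0, N2=0, N3=0, N4=1, N5=0, N6=0, N7=1, N8=0, N9=0, N10=1, N11=0 [inverted output], N12=1 → Y1=0, Y2=1 — matches
Only N11 inverted output reproduces the observed Y1=0, Y2=1.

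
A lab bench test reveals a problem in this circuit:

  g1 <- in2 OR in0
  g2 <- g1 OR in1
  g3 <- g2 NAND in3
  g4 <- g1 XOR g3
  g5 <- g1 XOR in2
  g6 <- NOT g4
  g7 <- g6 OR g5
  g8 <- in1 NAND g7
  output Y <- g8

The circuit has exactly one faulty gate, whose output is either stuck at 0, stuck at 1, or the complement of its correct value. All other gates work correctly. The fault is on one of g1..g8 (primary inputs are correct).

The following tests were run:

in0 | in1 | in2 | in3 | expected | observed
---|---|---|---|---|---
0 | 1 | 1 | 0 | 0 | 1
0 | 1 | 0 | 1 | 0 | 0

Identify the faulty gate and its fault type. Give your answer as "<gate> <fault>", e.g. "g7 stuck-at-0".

g3 stuck-at-0

Fault-free values for test 1 (in0=0, in1=1, in2=1, in3=0): g1=1, g2=1, g3=1, g4=0, g5=0, g6=1, g7=1, g8=0, giving Y=0. Observed 1.
Test 1: faults giving observed 1 are {g3 stuck-at-0, g3 inverted output, g4 stuck-at-1, g4 inverted output, g6 stuck-at-0, g6 inverted output, g7 stuck-at-0, g7 inverted output, g8 stuck-at-1, g8 inverted output}.
Test 2 (in0=0, in1=1, in2=0, in3=1): fault-free g1=0, g2=1, g3=0, g4=0, g5=0, g6=1, g7=1, g8=0 → 0; observed 0. Eliminates g3 inverted output, g4 stuck-at-1, g4 inverted output, g6 stuck-at-0, g6 inverted output, g7 stuck-at-0, g7 inverted output, g8 stuck-at-1, g8 inverted output.
Only g3 stuck-at-0 is consistent with every test.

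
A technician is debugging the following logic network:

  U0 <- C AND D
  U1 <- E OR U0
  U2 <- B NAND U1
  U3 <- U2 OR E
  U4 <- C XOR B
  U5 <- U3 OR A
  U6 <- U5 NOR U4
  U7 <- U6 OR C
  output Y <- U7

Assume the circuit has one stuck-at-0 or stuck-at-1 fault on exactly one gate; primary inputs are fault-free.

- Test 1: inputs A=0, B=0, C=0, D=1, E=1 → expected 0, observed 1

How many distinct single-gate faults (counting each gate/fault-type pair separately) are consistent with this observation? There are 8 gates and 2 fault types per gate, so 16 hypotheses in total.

4

Fault-free: U0=0, U1=1, U2=1, U3=1, U4=0, U5=1, U6=0, U7=0 → 0. Observed 1.
  U0: none of the 2 fault types match ✗
  U1: none of the 2 fault types match ✗
  U2: none of the 2 fault types match ✗
  U3: stuck-at-0 ✓; others ✗
  U4: none of the 2 fault types match ✗
  U5: stuck-at-0 ✓; others ✗
  U6: stuck-at-1 ✓; others ✗
  U7: stuck-at-1 ✓; others ✗
Consistent faults: {U3 stuck-at-0, U5 stuck-at-0, U6 stuck-at-1, U7 stuck-at-1} — 4 in all.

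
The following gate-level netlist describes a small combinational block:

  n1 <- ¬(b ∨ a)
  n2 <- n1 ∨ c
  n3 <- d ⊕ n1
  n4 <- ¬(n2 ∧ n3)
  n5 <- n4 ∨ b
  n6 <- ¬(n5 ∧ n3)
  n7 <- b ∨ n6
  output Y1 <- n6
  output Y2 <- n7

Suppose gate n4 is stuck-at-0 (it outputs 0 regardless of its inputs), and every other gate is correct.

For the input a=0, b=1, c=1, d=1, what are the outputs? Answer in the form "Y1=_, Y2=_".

Propagate with n4 forced: n1=0, n2=1, n3=1, n4=0 [stuck-at-0], n5=1, n6=0, n7=1.
So the outputs are Y1=0, Y2=1. (Same as the fault-free value — the fault is masked on this input.)

Y1=0, Y2=1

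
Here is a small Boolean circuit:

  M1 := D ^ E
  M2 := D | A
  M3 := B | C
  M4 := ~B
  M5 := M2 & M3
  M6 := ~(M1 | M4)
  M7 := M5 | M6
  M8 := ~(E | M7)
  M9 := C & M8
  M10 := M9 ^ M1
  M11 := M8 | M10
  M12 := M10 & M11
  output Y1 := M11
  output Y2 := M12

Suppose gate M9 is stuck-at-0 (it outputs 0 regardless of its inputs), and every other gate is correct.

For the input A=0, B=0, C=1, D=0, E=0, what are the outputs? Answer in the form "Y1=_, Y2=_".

Propagate with M9 forced: M1=0, M2=0, M3=1, M4=1, M5=0, M6=0, M7=0, M8=1, M9=0 [stuck-at-0], M10=0, M11=1, M12=0.
So the outputs are Y1=1, Y2=0. (Without the fault they would be Y1=1, Y2=1.)

Y1=1, Y2=0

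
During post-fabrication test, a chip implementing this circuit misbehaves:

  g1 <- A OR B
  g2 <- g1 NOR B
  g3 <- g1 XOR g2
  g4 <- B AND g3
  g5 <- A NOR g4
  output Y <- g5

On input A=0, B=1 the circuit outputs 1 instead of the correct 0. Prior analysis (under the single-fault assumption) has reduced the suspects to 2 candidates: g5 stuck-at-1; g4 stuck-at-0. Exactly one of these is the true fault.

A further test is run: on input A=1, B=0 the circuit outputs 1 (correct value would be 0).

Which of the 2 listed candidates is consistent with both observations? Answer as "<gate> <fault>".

Evaluate each candidate on input A=1, B=0:
  g5 stuck-at-1: g1=1, g2=0, g3=1, g4=0, g5=1 [stuck-at-1] → 1 — matches
  g4 stuck-at-0: g1=1, g2=0, g3=1, g4=0 [stuck-at-0], g5=0 → 0 — eliminated
Only g5 stuck-at-1 reproduces the observed 1.

g5 stuck-at-1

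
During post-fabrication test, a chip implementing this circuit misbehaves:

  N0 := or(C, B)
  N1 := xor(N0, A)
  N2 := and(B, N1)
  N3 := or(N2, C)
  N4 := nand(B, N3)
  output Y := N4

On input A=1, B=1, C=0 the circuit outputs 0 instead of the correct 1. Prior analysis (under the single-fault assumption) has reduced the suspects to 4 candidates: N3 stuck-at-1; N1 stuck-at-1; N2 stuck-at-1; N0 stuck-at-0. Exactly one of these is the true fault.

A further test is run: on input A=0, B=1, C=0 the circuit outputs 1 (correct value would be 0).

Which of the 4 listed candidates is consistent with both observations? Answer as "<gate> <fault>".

N0 stuck-at-0

Evaluate each candidate on input A=0, B=1, C=0:
  N3 stuck-at-1: N0=1, N1=1, N2=1, N3=1 [stuck-at-1], N4=0 → 0 — eliminated
  N1 stuck-at-1: N0=1, N1=1 [stuck-at-1], N2=1, N3=1, N4=0 → 0 — eliminated
  N2 stuck-at-1: N0=1, N1=1, N2=1 [stuck-at-1], N3=1, N4=0 → 0 — eliminated
  N0 stuck-at-0: N0=0 [stuck-at-0], N1=0, N2=0, N3=0, N4=1 → 1 — matches
Only N0 stuck-at-0 reproduces the observed 1.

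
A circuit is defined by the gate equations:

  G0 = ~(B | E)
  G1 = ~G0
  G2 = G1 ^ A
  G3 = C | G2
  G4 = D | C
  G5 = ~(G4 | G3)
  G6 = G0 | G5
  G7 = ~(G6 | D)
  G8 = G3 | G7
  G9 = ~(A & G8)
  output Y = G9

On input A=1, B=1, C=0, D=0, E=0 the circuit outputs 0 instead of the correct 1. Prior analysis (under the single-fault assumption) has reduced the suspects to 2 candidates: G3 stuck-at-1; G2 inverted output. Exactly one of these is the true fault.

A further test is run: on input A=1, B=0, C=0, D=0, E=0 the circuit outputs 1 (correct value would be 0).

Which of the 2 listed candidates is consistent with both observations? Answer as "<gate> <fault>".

G2 inverted output

Evaluate each candidate on input A=1, B=0, C=0, D=0, E=0:
  G3 stuck-at-1: G0=1, G1=0, G2=1, G3=1 [stuck-at-1], G4=0, G5=0, G6=1, G7=0, G8=1, G9=0 → 0 — eliminated
  G2 inverted output: G0=1, G1=0, G2=0 [inverted output], G3=0, G4=0, G5=1, G6=1, G7=0, G8=0, G9=1 → 1 — matches
Only G2 inverted output reproduces the observed 1.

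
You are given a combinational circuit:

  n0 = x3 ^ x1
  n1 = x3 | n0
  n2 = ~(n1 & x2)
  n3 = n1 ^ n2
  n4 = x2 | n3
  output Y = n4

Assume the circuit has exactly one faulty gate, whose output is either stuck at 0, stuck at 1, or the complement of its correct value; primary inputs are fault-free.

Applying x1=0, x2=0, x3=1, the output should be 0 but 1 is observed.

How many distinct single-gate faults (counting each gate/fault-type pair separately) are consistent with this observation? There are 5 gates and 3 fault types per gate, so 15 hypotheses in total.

8

Fault-free: n0=1, n1=1, n2=1, n3=0, n4=0 → 0. Observed 1.
  n0: none of the 3 fault types match ✗
  n1: stuck-at-0, inverted output ✓; others ✗
  n2: stuck-at-0, inverted output ✓; others ✗
  n3: stuck-at-1, inverted output ✓; others ✗
  n4: stuck-at-1, inverted output ✓; others ✗
Consistent faults: {n1 stuck-at-0, n1 inverted output, n2 stuck-at-0, n2 inverted output, n3 stuck-at-1, n3 inverted output, n4 stuck-at-1, n4 inverted output} — 8 in all.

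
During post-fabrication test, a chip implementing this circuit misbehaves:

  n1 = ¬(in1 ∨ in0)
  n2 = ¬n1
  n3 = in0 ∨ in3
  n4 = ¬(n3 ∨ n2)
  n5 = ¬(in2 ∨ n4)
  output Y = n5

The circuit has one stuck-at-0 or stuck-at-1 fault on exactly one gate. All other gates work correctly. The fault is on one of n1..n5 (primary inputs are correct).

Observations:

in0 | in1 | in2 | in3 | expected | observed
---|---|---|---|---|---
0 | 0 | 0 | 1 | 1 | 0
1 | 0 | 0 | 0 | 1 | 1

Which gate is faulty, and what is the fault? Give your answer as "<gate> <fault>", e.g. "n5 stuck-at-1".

n3 stuck-at-0

Fault-free values for test 1 (in0=0, in1=0, in2=0, in3=1): n1=1, n2=0, n3=1, n4=0, n5=1, giving Y=1. Observed 0.
Test 1: faults giving observed 0 are {n3 stuck-at-0, n4 stuck-at-1, n5 stuck-at-0}.
Test 2 (in0=1, in1=0, in2=0, in3=0): fault-free n1=0, n2=1, n3=1, n4=0, n5=1 → 1; observed 1. Eliminates n4 stuck-at-1, n5 stuck-at-0.
Only n3 stuck-at-0 is consistent with every test.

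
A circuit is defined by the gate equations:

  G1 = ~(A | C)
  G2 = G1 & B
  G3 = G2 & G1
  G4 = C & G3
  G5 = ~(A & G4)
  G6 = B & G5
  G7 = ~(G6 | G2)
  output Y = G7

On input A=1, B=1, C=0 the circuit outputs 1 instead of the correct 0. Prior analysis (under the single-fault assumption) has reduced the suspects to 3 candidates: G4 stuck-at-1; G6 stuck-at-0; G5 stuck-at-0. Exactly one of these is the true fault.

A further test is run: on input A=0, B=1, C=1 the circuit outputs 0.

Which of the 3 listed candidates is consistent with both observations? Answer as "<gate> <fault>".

Evaluate each candidate on input A=0, B=1, C=1:
  G4 stuck-at-1: G1=0, G2=0, G3=0, G4=1 [stuck-at-1], G5=1, G6=1, G7=0 → 0 — matches
  G6 stuck-at-0: G1=0, G2=0, G3=0, G4=0, G5=1, G6=0 [stuck-at-0], G7=1 → 1 — eliminated
  G5 stuck-at-0: G1=0, G2=0, G3=0, G4=0, G5=0 [stuck-at-0], G6=0, G7=1 → 1 — eliminated
Only G4 stuck-at-1 reproduces the observed 0.

G4 stuck-at-1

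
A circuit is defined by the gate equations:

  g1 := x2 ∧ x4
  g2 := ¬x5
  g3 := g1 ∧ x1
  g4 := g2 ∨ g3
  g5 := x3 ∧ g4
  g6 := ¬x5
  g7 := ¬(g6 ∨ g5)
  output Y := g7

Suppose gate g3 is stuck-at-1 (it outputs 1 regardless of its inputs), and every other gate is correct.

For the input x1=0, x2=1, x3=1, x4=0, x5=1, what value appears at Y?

0

Propagate with g3 forced: g1=0, g2=0, g3=1 [stuck-at-1], g4=1, g5=1, g6=0, g7=0.
So Y = 0. (Without the fault it would be 1.)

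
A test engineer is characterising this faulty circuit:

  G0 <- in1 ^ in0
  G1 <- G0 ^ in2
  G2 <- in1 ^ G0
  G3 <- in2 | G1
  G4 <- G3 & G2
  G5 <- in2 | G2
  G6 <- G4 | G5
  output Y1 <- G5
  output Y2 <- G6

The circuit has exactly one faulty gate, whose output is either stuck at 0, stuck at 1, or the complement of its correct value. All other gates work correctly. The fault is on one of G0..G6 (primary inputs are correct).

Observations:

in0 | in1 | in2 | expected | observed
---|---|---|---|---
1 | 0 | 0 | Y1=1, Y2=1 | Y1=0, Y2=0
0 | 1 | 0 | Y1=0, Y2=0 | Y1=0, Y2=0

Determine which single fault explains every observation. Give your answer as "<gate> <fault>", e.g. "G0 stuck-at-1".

G2 stuck-at-0

Fault-free values for test 1 (in0=1, in1=0, in2=0): G0=1, G1=1, G2=1, G3=1, G4=1, G5=1, G6=1, giving Y1=1, Y2=1. Observed Y1=0, Y2=0.
Test 1: faults giving observed Y1=0, Y2=0 are {G0 stuck-at-0, G0 inverted output, G2 stuck-at-0, G2 inverted output}.
Test 2 (in0=0, in1=1, in2=0): fault-free G0=1, G1=1, G2=0, G3=1, G4=0, G5=0, G6=0 → Y1=0, Y2=0; observed Y1=0, Y2=0. Eliminates G0 stuck-at-0, G0 inverted output, G2 inverted output.
Only G2 stuck-at-0 is consistent with every test.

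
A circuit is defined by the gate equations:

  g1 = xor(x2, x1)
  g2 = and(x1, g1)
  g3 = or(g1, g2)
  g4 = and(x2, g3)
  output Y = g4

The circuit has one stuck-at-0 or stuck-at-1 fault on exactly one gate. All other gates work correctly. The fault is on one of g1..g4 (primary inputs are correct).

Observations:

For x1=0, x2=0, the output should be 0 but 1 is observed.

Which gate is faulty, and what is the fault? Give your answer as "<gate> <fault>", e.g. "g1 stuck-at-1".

g4 stuck-at-1

Fault-free values for test 1 (x1=0, x2=0): g1=0, g2=0, g3=0, g4=0, giving Y=0. Observed 1.
Test 1: faults giving observed 1 are {g4 stuck-at-1}.
Only g4 stuck-at-1 is consistent with every test.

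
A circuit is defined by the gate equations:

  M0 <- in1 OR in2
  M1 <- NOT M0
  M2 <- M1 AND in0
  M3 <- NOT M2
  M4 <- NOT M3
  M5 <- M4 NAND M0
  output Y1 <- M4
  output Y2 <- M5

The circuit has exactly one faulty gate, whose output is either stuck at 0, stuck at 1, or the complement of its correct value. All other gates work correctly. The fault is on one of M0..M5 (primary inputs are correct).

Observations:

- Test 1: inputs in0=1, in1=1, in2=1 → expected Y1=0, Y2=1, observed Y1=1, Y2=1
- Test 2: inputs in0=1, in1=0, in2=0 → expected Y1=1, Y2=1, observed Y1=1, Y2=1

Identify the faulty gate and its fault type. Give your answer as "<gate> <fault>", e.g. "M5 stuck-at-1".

M0 stuck-at-0

Fault-free values for test 1 (in0=1, in1=1, in2=1): M0=1, M1=0, M2=0, M3=1, M4=0, M5=1, giving Y1=0, Y2=1. Observed Y1=1, Y2=1.
Test 1: faults giving observed Y1=1, Y2=1 are {M0 stuck-at-0, M0 inverted output}.
Test 2 (in0=1, in1=0, in2=0): fault-free M0=0, M1=1, M2=1, M3=0, M4=1, M5=1 → Y1=1, Y2=1; observed Y1=1, Y2=1. Eliminates M0 inverted output.
Only M0 stuck-at-0 is consistent with every test.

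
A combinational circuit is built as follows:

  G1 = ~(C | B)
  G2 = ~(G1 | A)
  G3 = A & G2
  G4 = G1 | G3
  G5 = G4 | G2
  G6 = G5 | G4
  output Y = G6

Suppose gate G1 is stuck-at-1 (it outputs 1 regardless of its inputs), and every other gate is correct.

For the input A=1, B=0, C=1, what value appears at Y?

Propagate with G1 forced: G1=1 [stuck-at-1], G2=0, G3=0, G4=1, G5=1, G6=1.
So Y = 1. (Without the fault it would be 0.)

1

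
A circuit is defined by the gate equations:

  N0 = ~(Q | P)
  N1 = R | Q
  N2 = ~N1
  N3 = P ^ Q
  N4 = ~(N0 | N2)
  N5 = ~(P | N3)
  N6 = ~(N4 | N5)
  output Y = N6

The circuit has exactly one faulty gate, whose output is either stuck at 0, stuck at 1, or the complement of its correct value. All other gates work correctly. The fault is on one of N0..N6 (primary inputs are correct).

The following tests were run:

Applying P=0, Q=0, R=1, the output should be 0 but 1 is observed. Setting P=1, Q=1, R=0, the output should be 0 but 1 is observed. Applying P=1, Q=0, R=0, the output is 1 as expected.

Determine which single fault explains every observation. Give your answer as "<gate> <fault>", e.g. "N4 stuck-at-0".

Fault-free values for test 1 (P=0, Q=0, R=1): N0=1, N1=1, N2=0, N3=0, N4=0, N5=1, N6=0, giving Y=0. Observed 1.
Test 1: faults giving observed 1 are {N3 stuck-at-1, N3 inverted output, N5 stuck-at-0, N5 inverted output, N6 stuck-at-1, N6 inverted output}.
Test 2 (P=1, Q=1, R=0): fault-free N0=0, N1=1, N2=0, N3=0, N4=1, N5=0, N6=0 → 0; observed 1. Eliminates N3 stuck-at-1, N3 inverted output, N5 stuck-at-0, N5 inverted output.
Test 3 (P=1, Q=0, R=0): fault-free N0=0, N1=0, N2=1, N3=1, N4=0, N5=0, N6=1 → 1; observed 1. Eliminates N6 inverted output.
Only N6 stuck-at-1 is consistent with every test.

N6 stuck-at-1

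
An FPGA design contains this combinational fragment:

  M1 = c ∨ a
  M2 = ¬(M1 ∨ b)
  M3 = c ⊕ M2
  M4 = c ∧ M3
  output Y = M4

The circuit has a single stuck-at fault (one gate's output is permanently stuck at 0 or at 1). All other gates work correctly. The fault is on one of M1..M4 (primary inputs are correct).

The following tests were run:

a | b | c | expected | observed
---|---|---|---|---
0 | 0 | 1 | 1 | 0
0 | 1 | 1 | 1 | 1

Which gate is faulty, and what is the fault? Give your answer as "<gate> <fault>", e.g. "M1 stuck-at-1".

M1 stuck-at-0

Fault-free values for test 1 (a=0, b=0, c=1): M1=1, M2=0, M3=1, M4=1, giving Y=1. Observed 0.
Test 1: faults giving observed 0 are {M1 stuck-at-0, M2 stuck-at-1, M3 stuck-at-0, M4 stuck-at-0}.
Test 2 (a=0, b=1, c=1): fault-free M1=1, M2=0, M3=1, M4=1 → 1; observed 1. Eliminates M2 stuck-at-1, M3 stuck-at-0, M4 stuck-at-0.
Only M1 stuck-at-0 is consistent with every test.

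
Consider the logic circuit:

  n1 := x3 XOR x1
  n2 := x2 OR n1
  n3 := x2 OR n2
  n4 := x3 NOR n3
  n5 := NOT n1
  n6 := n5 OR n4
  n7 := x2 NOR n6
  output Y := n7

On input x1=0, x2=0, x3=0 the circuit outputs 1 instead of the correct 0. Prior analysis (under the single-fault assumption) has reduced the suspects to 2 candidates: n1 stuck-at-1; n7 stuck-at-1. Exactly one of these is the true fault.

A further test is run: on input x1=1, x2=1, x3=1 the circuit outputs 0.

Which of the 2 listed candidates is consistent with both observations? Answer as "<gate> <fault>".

n1 stuck-at-1

Evaluate each candidate on input x1=1, x2=1, x3=1:
  n1 stuck-at-1: n1=1 [stuck-at-1], n2=1, n3=1, n4=0, n5=0, n6=0, n7=0 → 0 — matches
  n7 stuck-at-1: n1=0, n2=1, n3=1, n4=0, n5=1, n6=1, n7=1 [stuck-at-1] → 1 — eliminated
Only n1 stuck-at-1 reproduces the observed 0.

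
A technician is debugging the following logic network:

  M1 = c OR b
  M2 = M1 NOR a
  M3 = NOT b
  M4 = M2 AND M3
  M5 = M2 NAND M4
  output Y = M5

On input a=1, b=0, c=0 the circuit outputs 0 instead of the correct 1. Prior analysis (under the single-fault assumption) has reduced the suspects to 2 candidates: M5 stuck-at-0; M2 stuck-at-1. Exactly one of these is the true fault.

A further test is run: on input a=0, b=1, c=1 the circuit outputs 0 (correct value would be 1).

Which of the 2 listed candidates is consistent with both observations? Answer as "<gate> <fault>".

Evaluate each candidate on input a=0, b=1, c=1:
  M5 stuck-at-0: M1=1, M2=0, M3=0, M4=0, M5=0 [stuck-at-0] → 0 — matches
  M2 stuck-at-1: M1=1, M2=1 [stuck-at-1], M3=0, M4=0, M5=1 → 1 — eliminated
Only M5 stuck-at-0 reproduces the observed 0.

M5 stuck-at-0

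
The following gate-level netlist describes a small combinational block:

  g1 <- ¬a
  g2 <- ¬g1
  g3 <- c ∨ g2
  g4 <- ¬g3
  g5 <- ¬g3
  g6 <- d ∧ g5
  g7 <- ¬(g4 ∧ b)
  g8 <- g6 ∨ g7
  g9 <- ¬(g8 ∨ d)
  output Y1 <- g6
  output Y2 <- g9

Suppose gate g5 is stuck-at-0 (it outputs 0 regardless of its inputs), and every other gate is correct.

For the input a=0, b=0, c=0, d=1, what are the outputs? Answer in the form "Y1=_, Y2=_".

Y1=0, Y2=0

Propagate with g5 forced: g1=1, g2=0, g3=0, g4=1, g5=0 [stuck-at-0], g6=0, g7=1, g8=1, g9=0.
So the outputs are Y1=0, Y2=0. (Without the fault they would be Y1=1, Y2=0.)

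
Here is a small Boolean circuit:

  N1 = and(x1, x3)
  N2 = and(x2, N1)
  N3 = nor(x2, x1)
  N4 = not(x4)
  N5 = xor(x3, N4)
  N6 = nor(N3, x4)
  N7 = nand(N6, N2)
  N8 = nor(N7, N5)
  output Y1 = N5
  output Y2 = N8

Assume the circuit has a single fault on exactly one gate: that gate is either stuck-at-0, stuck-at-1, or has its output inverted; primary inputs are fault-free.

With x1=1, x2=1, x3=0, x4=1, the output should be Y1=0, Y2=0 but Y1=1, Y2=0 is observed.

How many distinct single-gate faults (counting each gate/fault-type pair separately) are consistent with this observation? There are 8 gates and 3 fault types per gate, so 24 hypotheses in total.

Fault-free: N1=0, N2=0, N3=0, N4=0, N5=0, N6=0, N7=1, N8=0 → Y1=0, Y2=0. Observed Y1=1, Y2=0.
  N1: none of the 3 fault types match ✗
  N2: none of the 3 fault types match ✗
  N3: none of the 3 fault types match ✗
  N4: stuck-at-1, inverted output ✓; others ✗
  N5: stuck-at-1, inverted output ✓; others ✗
  N6: none of the 3 fault types match ✗
  N7: none of the 3 fault types match ✗
  N8: none of the 3 fault types match ✗
Consistent faults: {N4 stuck-at-1, N4 inverted output, N5 stuck-at-1, N5 inverted output} — 4 in all.

4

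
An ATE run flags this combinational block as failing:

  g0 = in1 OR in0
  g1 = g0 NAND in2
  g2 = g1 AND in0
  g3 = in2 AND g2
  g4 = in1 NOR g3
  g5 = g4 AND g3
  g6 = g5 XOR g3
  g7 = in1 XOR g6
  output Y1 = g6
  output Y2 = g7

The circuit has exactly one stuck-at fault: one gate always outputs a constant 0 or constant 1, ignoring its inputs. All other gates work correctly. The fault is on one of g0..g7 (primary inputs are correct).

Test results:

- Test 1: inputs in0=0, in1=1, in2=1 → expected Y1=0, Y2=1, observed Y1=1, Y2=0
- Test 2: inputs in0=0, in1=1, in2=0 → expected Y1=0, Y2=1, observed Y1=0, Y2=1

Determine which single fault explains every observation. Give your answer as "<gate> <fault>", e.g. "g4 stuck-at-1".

g2 stuck-at-1

Fault-free values for test 1 (in0=0, in1=1, in2=1): g0=1, g1=0, g2=0, g3=0, g4=0, g5=0, g6=0, g7=1, giving Y1=0, Y2=1. Observed Y1=1, Y2=0.
Test 1: faults giving observed Y1=1, Y2=0 are {g2 stuck-at-1, g3 stuck-at-1, g5 stuck-at-1, g6 stuck-at-1}.
Test 2 (in0=0, in1=1, in2=0): fault-free g0=1, g1=1, g2=0, g3=0, g4=0, g5=0, g6=0, g7=1 → Y1=0, Y2=1; observed Y1=0, Y2=1. Eliminates g3 stuck-at-1, g5 stuck-at-1, g6 stuck-at-1.
Only g2 stuck-at-1 is consistent with every test.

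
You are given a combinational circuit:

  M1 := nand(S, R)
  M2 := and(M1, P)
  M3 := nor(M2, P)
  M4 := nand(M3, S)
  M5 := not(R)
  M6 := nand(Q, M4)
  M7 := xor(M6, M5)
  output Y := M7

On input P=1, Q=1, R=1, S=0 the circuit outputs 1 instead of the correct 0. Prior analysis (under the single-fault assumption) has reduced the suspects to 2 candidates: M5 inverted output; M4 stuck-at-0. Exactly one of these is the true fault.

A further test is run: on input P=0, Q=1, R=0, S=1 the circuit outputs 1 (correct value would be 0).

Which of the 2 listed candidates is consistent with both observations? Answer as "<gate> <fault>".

Evaluate each candidate on input P=0, Q=1, R=0, S=1:
  M5 inverted output: M1=1, M2=0, M3=1, M4=0, M5=0 [inverted output], M6=1, M7=1 → 1 — matches
  M4 stuck-at-0: M1=1, M2=0, M3=1, M4=0 [stuck-at-0], M5=1, M6=1, M7=0 → 0 — eliminated
Only M5 inverted output reproduces the observed 1.

M5 inverted output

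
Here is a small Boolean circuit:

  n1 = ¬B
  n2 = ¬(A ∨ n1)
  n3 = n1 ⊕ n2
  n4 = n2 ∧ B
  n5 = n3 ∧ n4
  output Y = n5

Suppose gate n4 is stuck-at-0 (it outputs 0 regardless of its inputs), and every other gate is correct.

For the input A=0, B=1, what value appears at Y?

0

Propagate with n4 forced: n1=0, n2=1, n3=1, n4=0 [stuck-at-0], n5=0.
So Y = 0. (Without the fault it would be 1.)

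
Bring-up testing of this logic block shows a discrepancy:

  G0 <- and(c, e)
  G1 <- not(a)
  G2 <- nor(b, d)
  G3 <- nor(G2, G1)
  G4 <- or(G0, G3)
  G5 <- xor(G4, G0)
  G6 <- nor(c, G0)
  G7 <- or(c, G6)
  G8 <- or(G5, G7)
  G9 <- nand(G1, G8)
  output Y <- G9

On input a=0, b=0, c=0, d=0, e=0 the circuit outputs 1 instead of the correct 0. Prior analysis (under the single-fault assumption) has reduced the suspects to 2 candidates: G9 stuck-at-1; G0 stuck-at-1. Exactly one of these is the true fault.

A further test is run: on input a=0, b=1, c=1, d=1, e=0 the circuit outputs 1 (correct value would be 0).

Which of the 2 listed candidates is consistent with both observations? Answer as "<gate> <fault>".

G9 stuck-at-1

Evaluate each candidate on input a=0, b=1, c=1, d=1, e=0:
  G9 stuck-at-1: G0=0, G1=1, G2=0, G3=0, G4=0, G5=0, G6=0, G7=1, G8=1, G9=1 [stuck-at-1] → 1 — matches
  G0 stuck-at-1: G0=1 [stuck-at-1], G1=1, G2=0, G3=0, G4=1, G5=0, G6=0, G7=1, G8=1, G9=0 → 0 — eliminated
Only G9 stuck-at-1 reproduces the observed 1.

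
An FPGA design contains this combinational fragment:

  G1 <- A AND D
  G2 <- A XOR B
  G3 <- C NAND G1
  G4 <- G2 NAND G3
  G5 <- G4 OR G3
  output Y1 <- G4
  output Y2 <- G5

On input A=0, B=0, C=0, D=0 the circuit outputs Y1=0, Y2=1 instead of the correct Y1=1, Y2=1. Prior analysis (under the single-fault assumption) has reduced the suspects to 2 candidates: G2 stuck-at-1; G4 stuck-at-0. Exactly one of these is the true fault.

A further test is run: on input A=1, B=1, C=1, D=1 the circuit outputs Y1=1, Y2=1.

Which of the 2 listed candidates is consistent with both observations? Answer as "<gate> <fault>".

G2 stuck-at-1

Evaluate each candidate on input A=1, B=1, C=1, D=1:
  G2 stuck-at-1: G1=1, G2=1 [stuck-at-1], G3=0, G4=1, G5=1 → Y1=1, Y2=1 — matches
  G4 stuck-at-0: G1=1, G2=0, G3=0, G4=0 [stuck-at-0], G5=0 → Y1=0, Y2=0 — eliminated
Only G2 stuck-at-1 reproduces the observed Y1=1, Y2=1.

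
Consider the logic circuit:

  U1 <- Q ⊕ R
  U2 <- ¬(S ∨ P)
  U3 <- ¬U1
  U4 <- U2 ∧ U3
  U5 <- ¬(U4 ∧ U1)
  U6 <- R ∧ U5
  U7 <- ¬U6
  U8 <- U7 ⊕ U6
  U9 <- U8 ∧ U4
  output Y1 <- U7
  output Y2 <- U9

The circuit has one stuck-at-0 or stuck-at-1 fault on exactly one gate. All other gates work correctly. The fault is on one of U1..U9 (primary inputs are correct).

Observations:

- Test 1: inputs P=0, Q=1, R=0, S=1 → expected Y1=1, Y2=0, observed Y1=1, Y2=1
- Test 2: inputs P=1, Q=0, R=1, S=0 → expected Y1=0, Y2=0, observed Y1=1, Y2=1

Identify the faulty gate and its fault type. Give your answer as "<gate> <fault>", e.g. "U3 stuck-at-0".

Fault-free values for test 1 (P=0, Q=1, R=0, S=1): U1=1, U2=0, U3=0, U4=0, U5=1, U6=0, U7=1, U8=1, U9=0, giving Y1=1, Y2=0. Observed Y1=1, Y2=1.
Test 1: faults giving observed Y1=1, Y2=1 are {U4 stuck-at-1, U9 stuck-at-1}.
Test 2 (P=1, Q=0, R=1, S=0): fault-free U1=1, U2=0, U3=0, U4=0, U5=1, U6=1, U7=0, U8=1, U9=0 → Y1=0, Y2=0; observed Y1=1, Y2=1. Eliminates U9 stuck-at-1.
Only U4 stuck-at-1 is consistent with every test.

U4 stuck-at-1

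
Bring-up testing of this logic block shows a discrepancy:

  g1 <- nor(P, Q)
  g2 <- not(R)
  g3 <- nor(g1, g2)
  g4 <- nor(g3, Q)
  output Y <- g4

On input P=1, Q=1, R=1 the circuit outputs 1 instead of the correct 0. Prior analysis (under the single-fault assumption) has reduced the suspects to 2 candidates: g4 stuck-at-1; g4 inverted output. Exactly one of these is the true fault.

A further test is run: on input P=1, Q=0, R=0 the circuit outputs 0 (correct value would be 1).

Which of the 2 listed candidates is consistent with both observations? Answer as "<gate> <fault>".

g4 inverted output

Evaluate each candidate on input P=1, Q=0, R=0:
  g4 stuck-at-1: g1=0, g2=1, g3=0, g4=1 [stuck-at-1] → 1 — eliminated
  g4 inverted output: g1=0, g2=1, g3=0, g4=0 [inverted output] → 0 — matches
Only g4 inverted output reproduces the observed 0.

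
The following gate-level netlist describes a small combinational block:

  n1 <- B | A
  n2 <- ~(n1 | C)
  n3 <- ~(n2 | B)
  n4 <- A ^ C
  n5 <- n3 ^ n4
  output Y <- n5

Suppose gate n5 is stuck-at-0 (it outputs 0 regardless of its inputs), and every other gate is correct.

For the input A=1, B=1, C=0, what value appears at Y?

0

Propagate with n5 forced: n1=1, n2=0, n3=0, n4=1, n5=0 [stuck-at-0].
So Y = 0. (Without the fault it would be 1.)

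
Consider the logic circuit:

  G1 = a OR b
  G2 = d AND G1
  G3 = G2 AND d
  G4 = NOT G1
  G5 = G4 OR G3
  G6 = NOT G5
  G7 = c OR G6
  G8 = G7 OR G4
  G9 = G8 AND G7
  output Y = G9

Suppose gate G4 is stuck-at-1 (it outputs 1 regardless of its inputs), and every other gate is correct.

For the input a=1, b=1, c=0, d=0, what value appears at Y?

Propagate with G4 forced: G1=1, G2=0, G3=0, G4=1 [stuck-at-1], G5=1, G6=0, G7=0, G8=1, G9=0.
So Y = 0. (Without the fault it would be 1.)

0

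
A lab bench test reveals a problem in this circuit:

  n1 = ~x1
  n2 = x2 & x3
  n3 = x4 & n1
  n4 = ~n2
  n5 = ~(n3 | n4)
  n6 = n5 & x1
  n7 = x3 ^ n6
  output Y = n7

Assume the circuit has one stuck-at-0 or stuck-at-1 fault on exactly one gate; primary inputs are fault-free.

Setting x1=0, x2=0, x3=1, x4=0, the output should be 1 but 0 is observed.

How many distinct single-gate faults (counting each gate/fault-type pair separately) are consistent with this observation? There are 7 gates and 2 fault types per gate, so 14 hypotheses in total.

2

Fault-free: n1=1, n2=0, n3=0, n4=1, n5=0, n6=0, n7=1 → 1. Observed 0.
  n1 stuck-at-0: output 1 ✗
  n1 stuck-at-1: output 1 ✗
  n2 stuck-at-0: output 1 ✗
  n2 stuck-at-1: output 1 ✗
  n3 stuck-at-0: output 1 ✗
  n3 stuck-at-1: output 1 ✗
  n4 stuck-at-0: output 1 ✗
  n4 stuck-at-1: output 1 ✗
  n5 stuck-at-0: output 1 ✗
  n5 stuck-at-1: output 1 ✗
  n6 stuck-at-0: output 1 ✗
  n6 stuck-at-1: output 0 ✓
  n7 stuck-at-0: output 0 ✓
  n7 stuck-at-1: output 1 ✗
Consistent faults: {n6 stuck-at-1, n7 stuck-at-0} — 2 in all.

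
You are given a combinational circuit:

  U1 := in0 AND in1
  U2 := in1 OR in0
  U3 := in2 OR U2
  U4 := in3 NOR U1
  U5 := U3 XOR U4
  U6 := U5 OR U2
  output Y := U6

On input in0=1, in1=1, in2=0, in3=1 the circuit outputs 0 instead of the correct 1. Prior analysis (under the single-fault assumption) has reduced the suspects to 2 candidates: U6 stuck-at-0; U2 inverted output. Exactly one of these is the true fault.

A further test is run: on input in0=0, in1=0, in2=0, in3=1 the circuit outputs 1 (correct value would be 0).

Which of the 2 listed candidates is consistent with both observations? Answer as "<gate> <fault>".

U2 inverted output

Evaluate each candidate on input in0=0, in1=0, in2=0, in3=1:
  U6 stuck-at-0: U1=0, U2=0, U3=0, U4=0, U5=0, U6=0 [stuck-at-0] → 0 — eliminated
  U2 inverted output: U1=0, U2=1 [inverted output], U3=1, U4=0, U5=1, U6=1 → 1 — matches
Only U2 inverted output reproduces the observed 1.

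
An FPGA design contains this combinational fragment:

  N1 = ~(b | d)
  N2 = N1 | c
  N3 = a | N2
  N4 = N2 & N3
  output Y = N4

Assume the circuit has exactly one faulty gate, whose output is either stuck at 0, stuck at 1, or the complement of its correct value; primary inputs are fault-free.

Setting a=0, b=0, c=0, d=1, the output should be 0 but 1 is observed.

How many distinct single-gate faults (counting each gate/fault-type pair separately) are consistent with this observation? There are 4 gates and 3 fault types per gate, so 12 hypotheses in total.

6

Fault-free: N1=0, N2=0, N3=0, N4=0 → 0. Observed 1.
  N1 stuck-at-0: output 0 ✗
  N1 stuck-at-1: output 1 ✓
  N1 inverted output: output 1 ✓
  N2 stuck-at-0: output 0 ✗
  N2 stuck-at-1: output 1 ✓
  N2 inverted output: output 1 ✓
  N3 stuck-at-0: output 0 ✗
  N3 stuck-at-1: output 0 ✗
  N3 inverted output: output 0 ✗
  N4 stuck-at-0: output 0 ✗
  N4 stuck-at-1: output 1 ✓
  N4 inverted output: output 1 ✓
Consistent faults: {N1 stuck-at-1, N1 inverted output, N2 stuck-at-1, N2 inverted output, N4 stuck-at-1, N4 inverted output} — 6 in all.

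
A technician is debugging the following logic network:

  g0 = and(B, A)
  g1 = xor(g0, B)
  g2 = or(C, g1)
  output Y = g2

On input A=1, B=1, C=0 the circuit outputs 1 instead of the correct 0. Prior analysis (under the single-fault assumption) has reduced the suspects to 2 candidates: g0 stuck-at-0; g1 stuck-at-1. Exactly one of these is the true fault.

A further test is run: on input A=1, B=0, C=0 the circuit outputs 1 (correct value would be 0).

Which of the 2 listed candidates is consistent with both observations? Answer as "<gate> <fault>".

Evaluate each candidate on input A=1, B=0, C=0:
  g0 stuck-at-0: g0=0 [stuck-at-0], g1=0, g2=0 → 0 — eliminated
  g1 stuck-at-1: g0=0, g1=1 [stuck-at-1], g2=1 → 1 — matches
Only g1 stuck-at-1 reproduces the observed 1.

g1 stuck-at-1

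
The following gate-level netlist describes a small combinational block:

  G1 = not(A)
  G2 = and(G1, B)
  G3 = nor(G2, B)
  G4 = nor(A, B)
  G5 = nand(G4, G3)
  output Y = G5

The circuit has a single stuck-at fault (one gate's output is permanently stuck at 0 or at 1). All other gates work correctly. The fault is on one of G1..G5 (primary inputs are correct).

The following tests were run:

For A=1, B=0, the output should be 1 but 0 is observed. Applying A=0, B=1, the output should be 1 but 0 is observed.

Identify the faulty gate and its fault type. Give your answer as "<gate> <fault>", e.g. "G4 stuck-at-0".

Fault-free values for test 1 (A=1, B=0): G1=0, G2=0, G3=1, G4=0, G5=1, giving Y=1. Observed 0.
Test 1: faults giving observed 0 are {G4 stuck-at-1, G5 stuck-at-0}.
Test 2 (A=0, B=1): fault-free G1=1, G2=1, G3=0, G4=0, G5=1 → 1; observed 0. Eliminates G4 stuck-at-1.
Only G5 stuck-at-0 is consistent with every test.

G5 stuck-at-0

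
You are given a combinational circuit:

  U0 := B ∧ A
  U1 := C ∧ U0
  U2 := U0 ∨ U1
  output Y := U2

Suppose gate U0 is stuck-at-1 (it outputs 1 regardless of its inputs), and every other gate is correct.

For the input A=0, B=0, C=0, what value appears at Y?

1

Propagate with U0 forced: U0=1 [stuck-at-1], U1=0, U2=1.
So Y = 1. (Without the fault it would be 0.)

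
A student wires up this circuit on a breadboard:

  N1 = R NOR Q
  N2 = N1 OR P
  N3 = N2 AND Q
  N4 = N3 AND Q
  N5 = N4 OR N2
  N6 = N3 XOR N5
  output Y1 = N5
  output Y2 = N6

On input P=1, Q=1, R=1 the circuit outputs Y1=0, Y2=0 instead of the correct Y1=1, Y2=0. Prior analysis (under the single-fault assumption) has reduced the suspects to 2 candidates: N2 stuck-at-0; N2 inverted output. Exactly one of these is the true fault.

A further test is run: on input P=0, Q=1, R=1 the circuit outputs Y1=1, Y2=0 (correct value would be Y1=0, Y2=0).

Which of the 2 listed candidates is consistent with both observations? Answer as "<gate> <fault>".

Evaluate each candidate on input P=0, Q=1, R=1:
  N2 stuck-at-0: N1=0, N2=0 [stuck-at-0], N3=0, N4=0, N5=0, N6=0 → Y1=0, Y2=0 — eliminated
  N2 inverted output: N1=0, N2=1 [inverted output], N3=1, N4=1, N5=1, N6=0 → Y1=1, Y2=0 — matches
Only N2 inverted output reproduces the observed Y1=1, Y2=0.

N2 inverted output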